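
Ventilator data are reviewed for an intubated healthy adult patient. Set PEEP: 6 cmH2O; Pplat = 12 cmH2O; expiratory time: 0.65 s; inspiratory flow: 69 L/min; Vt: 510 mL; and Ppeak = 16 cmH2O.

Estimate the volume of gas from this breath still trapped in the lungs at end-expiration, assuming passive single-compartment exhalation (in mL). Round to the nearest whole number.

57

Flow: 69 L/min ÷ 60 = 1.15 L/s.
R = (PIP − Pplat)/V̇ = (16 − 12) / 1.15 = 4.0/1.15 = 3.478 cmH2O·s/L.
C = Vt/(Pplat − PEEP) = 510.0 / (12 − 6) = 510.0/6.0 = 85.0 mL/cmH2O.
τ = R × C = 3.478 × 0.085 L/cmH2O = 0.2956 s.
Fraction remaining = e^(−Te/τ) = e^(−0.65/0.2956) = 0.1109.
Trapped volume = 510.0 × 0.1109 = 56.559 mL.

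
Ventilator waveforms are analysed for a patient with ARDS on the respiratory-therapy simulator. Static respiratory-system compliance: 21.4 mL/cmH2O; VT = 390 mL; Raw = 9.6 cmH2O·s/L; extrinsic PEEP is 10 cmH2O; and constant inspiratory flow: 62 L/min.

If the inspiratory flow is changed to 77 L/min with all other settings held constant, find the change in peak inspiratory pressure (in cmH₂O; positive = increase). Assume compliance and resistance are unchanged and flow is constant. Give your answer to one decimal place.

2.4

Flow: 62 L/min ÷ 60 = 1.0333 L/s.
New flow: 77 L/min ÷ 60 = 1.2833 L/s.
PIP = Vt/C + R·V̇ + PEEP (constant-flow equation of motion).
Only the resistive term changes: ΔPIP = R × ΔV̇ = 9.6 × (1.2833 − 1.0333) = 9.6 × 0.25 = 2.4 cmH2O.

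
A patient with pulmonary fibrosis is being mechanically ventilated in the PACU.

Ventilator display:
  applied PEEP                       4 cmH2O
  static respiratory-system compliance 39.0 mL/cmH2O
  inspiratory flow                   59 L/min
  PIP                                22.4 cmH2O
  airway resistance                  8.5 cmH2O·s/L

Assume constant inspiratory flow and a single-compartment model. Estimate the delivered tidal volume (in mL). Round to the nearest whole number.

Flow: 59 L/min ÷ 60 = 0.9833 L/s.
Equation of motion (constant flow): PIP = Vt/C + R·V̇ + PEEP.
Vt/C = PIP − R·V̇ − PEEP = 22.4 − 8.358 − 4 = 10.042 cmH2O.
Vt = C × 10.042 = 39.0 × 10.042 = 391.64 mL.

392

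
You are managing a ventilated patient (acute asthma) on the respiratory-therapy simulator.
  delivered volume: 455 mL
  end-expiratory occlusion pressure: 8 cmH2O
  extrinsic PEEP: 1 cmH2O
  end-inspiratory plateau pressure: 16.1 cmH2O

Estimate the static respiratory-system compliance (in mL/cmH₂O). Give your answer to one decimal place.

End-expiratory occlusion gives total PEEP = 8 cmH2O (intrinsic PEEP = 8 − 1 = 7). Use total PEEP for the elastic gradient.
Cstat = Vt / (Pplat − PEEPtotal) = 455 / (16.1 − 8) = 455 / 8.1 = 56.173 mL/cmH2O.

56.2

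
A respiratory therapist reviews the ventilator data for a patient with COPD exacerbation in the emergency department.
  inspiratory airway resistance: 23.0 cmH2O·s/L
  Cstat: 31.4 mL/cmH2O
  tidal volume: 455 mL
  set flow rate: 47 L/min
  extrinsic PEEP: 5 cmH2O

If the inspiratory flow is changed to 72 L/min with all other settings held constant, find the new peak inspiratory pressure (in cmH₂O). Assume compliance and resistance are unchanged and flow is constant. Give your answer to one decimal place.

Flow: 47 L/min ÷ 60 = 0.7833 L/s.
New flow: 72 L/min ÷ 60 = 1.2 L/s.
PIP = Vt/C + R·V̇ + PEEP (constant-flow equation of motion).
Only the resistive term changes: ΔPIP = R × ΔV̇ = 23.0 × (1.2 − 0.7833) = 23.0 × 0.4167 = 9.584 cmH2O.
Original PIP = 455/31.4 + 23.0×0.7833 + 5 = 37.506 cmH2O; new PIP = 37.506 + (9.584) = 47.09 cmH2O.

47.1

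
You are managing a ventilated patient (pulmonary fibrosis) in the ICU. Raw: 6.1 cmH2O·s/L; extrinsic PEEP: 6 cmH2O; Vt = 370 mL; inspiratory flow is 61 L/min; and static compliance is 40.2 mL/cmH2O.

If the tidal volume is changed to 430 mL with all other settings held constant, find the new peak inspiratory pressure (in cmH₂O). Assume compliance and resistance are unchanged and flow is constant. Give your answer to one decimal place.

22.9

Flow: 61 L/min ÷ 60 = 1.0167 L/s.
PIP = Vt/C + R·V̇ + PEEP (constant-flow equation of motion).
Only the elastic term changes: ΔPIP = ΔVt / C = (430 − 370) / 40.2 = 1.493 cmH2O.
Original PIP = 370/40.2 + 6.1×1.0167 + 6 = 21.406 cmH2O; new PIP = 21.406 + (1.493) = 22.899 cmH2O.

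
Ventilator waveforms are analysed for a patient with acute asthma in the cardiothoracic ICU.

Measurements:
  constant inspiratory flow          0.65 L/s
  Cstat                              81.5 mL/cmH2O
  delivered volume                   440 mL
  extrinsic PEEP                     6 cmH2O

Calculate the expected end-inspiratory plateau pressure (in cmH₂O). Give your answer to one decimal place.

11.4

Pplat = PEEP + Vt / Cstat = 6 + 440 / 81.5 = 6 + 5.399 = 11.399 cmH2O.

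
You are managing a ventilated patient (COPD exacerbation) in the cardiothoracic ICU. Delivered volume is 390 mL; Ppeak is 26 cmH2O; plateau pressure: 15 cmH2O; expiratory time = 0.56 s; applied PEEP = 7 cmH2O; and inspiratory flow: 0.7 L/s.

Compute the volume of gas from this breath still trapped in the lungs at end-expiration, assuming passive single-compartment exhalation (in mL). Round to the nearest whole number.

R = (PIP − Pplat)/V̇ = (26 − 15) / 0.7 = 11.0/0.7 = 15.714 cmH2O·s/L.
C = Vt/(Pplat − PEEP) = 390.0 / (15 − 7) = 390.0/8.0 = 48.75 mL/cmH2O.
τ = R × C = 15.714 × 0.04875 L/cmH2O = 0.7661 s.
Fraction remaining = e^(−Te/τ) = e^(−0.56/0.7661) = 0.4814.
Trapped volume = 390.0 × 0.4814 = 187.75 mL.

188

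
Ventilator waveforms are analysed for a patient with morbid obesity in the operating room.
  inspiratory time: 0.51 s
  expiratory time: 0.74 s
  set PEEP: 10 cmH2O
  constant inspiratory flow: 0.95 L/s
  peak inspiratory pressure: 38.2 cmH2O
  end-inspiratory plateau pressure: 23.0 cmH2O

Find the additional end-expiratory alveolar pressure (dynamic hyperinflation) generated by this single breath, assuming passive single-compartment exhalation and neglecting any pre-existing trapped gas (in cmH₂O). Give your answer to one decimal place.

Vt = flow × Ti = 0.95 L/s × 0.51 s × 1000 mL/L = 484.5 mL.
R = (PIP − Pplat)/V̇ = (38.2 − 23.0) / 0.95 = 15.2/0.95 = 16.0 cmH2O·s/L.
C = Vt/(Pplat − PEEP) = 484.5 / (23.0 − 10) = 484.5/13.0 = 37.269 mL/cmH2O.
τ = R × C = 16.0 × 0.03727 L/cmH2O = 0.5963 s.
Fraction remaining = e^(−Te/τ) = e^(−0.74/0.5963) = 0.2891; trapped volume = 484.5 × 0.2891 = 140.07 mL.
Additional alveolar pressure from trapping ≈ V_trapped / C = 140.07 / 37.269 = 3.758 cmH2O.

3.8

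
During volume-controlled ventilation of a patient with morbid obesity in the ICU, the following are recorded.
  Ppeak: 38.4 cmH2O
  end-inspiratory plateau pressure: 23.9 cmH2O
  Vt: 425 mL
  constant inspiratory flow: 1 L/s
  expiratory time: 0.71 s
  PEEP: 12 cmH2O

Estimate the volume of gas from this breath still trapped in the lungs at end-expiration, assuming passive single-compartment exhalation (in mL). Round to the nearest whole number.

108

R = (PIP − Pplat)/V̇ = (38.4 − 23.9) / 1 = 14.5/1 = 14.5 cmH2O·s/L.
C = Vt/(Pplat − PEEP) = 425.0 / (23.9 − 12) = 425.0/11.9 = 35.714 mL/cmH2O.
τ = R × C = 14.5 × 0.03571 L/cmH2O = 0.5178 s.
Fraction remaining = e^(−Te/τ) = e^(−0.71/0.5178) = 0.2538.
Trapped volume = 425.0 × 0.2538 = 107.87 mL.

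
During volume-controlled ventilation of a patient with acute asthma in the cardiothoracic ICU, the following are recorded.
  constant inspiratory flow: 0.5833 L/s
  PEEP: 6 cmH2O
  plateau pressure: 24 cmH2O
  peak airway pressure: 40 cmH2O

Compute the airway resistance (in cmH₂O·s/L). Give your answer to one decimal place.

27.4

Raw = (PIP − Pplat) / flow = (40 − 24) / 0.5833 = 16.0 / 0.5833 = 27.43 cmH2O·s/L.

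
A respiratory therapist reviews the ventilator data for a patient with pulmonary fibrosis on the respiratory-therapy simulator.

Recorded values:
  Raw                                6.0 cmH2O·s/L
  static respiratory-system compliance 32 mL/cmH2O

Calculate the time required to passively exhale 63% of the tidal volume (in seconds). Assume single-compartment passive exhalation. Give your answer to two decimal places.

τ = R × C = 6.0 × 32 mL/cmH2O = 6.0 × 0.032 L/cmH2O = 0.192 s.
Exhaled fraction f = 1 − e^(−t/τ) → t = −τ·ln(1 − f) = −0.192·ln(0.37) = 0.1909 s.

0.19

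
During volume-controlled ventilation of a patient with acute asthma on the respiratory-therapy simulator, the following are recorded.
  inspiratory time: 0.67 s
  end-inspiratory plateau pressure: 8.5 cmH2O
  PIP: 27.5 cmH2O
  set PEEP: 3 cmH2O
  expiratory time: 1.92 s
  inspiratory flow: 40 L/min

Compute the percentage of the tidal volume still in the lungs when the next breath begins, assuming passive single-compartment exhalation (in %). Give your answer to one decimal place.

43.6

Flow: 40 L/min ÷ 60 = 0.6667 L/s.
Vt = flow × Ti = 0.6667 L/s × 0.67 s × 1000 mL/L = 446.69 mL.
R = (PIP − Pplat)/V̇ = (27.5 − 8.5) / 0.6667 = 19.0/0.6667 = 28.499 cmH2O·s/L.
C = Vt/(Pplat − PEEP) = 446.69 / (8.5 − 3) = 446.69/5.5 = 81.216 mL/cmH2O.
τ = R × C = 28.499 × 0.08122 L/cmH2O = 2.315 s.
Fraction remaining at end-expiration = e^(−Te/τ) = e^(−1.92/2.315) = 0.4363 → 43.63%.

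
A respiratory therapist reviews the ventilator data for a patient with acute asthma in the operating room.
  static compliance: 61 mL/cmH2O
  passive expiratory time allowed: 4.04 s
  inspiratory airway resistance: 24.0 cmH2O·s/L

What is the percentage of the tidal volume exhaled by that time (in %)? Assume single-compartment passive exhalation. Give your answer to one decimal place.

τ = R × C = 24.0 × 61 mL/cmH2O = 24.0 × 0.061 L/cmH2O = 1.464 s.
Passive exhalation: V(t)/V₀ = e^(−t/τ) = e^(−4.04/1.464) = 0.06332.
Fraction exhaled = 1 − 0.06332 = 0.9367 → 93.67%.

93.7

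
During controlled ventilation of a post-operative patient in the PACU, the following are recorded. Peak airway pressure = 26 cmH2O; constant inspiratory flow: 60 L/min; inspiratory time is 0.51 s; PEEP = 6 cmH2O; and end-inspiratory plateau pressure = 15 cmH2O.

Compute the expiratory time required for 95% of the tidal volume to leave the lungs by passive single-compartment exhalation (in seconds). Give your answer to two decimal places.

Flow: 60 L/min ÷ 60 = 1 L/s.
Vt = flow × Ti = 1 L/s × 0.51 s × 1000 mL/L = 510.0 mL.
R = (PIP − Pplat)/V̇ = (26 − 15) / 1 = 11.0/1 = 11.0 cmH2O·s/L.
C = Vt/(Pplat − PEEP) = 510.0 / (15 − 6) = 510.0/9.0 = 56.667 mL/cmH2O.
τ = R × C = 11.0 × 0.05667 L/cmH2O = 0.6234 s.
t = −τ·ln(1 − 0.95) = −0.6234·ln(0.05) = 1.868 s.

1.87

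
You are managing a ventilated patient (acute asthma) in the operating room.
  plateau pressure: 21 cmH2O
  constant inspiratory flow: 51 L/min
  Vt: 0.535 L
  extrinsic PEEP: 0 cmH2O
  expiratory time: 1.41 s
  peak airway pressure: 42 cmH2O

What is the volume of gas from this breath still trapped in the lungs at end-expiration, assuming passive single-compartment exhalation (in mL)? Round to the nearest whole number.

Flow: 51 L/min ÷ 60 = 0.85 L/s.
R = (PIP − Pplat)/V̇ = (42 − 21) / 0.85 = 21.0/0.85 = 24.706 cmH2O·s/L.
C = Vt/(Pplat − PEEP) = 535.0 / (21 − 0) = 535.0/21.0 = 25.476 mL/cmH2O.
τ = R × C = 24.706 × 0.02548 L/cmH2O = 0.6295 s.
Fraction remaining = e^(−Te/τ) = e^(−1.41/0.6295) = 0.1065.
Trapped volume = 535.0 × 0.1065 = 56.978 mL.

57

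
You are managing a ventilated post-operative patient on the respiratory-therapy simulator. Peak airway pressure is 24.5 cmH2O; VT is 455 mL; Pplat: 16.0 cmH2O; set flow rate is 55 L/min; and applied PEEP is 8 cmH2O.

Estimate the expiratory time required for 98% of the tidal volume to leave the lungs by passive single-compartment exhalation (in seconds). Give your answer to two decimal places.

2.06

Flow: 55 L/min ÷ 60 = 0.9167 L/s.
R = (PIP − Pplat)/V̇ = (24.5 − 16.0) / 0.9167 = 8.5/0.9167 = 9.272 cmH2O·s/L.
C = Vt/(Pplat − PEEP) = 455.0 / (16.0 − 8) = 455.0/8.0 = 56.875 mL/cmH2O.
τ = R × C = 9.272 × 0.05688 L/cmH2O = 0.5274 s.
t = −τ·ln(1 − 0.98) = −0.5274·ln(0.02) = 2.063 s.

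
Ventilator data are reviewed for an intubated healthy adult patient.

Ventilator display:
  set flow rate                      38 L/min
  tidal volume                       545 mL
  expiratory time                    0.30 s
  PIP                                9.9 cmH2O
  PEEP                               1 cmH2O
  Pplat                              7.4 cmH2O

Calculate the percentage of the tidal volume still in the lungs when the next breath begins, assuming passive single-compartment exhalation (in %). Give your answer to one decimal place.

Flow: 38 L/min ÷ 60 = 0.6333 L/s.
R = (PIP − Pplat)/V̇ = (9.9 − 7.4) / 0.6333 = 2.5/0.6333 = 3.948 cmH2O·s/L.
C = Vt/(Pplat − PEEP) = 545.0 / (7.4 − 1) = 545.0/6.4 = 85.156 mL/cmH2O.
τ = R × C = 3.948 × 0.08516 L/cmH2O = 0.3362 s.
Fraction remaining at end-expiration = e^(−Te/τ) = e^(−0.30/0.3362) = 0.4097 → 40.97%.

41.0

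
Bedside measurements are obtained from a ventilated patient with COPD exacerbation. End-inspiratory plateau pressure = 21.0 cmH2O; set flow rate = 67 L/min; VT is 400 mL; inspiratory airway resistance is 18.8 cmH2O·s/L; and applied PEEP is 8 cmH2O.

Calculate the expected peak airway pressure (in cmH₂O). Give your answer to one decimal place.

42.0

Flow: 67 L/min ÷ 60 = 1.1167 L/s.
PIP = Pplat + Raw × flow = 21.0 + 18.8 × 1.1167 = 21.0 + 20.994 = 41.994 cmH2O.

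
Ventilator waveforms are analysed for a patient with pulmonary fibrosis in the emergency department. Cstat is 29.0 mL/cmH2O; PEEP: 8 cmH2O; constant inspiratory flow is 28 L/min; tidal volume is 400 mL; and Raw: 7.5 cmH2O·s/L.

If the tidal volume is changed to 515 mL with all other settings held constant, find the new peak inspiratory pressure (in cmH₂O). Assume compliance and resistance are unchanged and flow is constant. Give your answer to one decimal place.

29.3

Flow: 28 L/min ÷ 60 = 0.4667 L/s.
PIP = Vt/C + R·V̇ + PEEP (constant-flow equation of motion).
Only the elastic term changes: ΔPIP = ΔVt / C = (515 − 400) / 29.0 = 3.966 cmH2O.
Original PIP = 400/29.0 + 7.5×0.4667 + 8 = 25.293 cmH2O; new PIP = 25.293 + (3.966) = 29.259 cmH2O.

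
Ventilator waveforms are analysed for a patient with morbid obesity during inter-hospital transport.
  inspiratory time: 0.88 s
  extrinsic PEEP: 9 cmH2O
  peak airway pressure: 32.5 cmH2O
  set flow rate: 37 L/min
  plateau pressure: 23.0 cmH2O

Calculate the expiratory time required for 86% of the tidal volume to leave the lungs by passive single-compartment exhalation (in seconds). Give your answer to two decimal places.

1.17

Flow: 37 L/min ÷ 60 = 0.6167 L/s.
Vt = flow × Ti = 0.6167 L/s × 0.88 s × 1000 mL/L = 542.7 mL.
R = (PIP − Pplat)/V̇ = (32.5 − 23.0) / 0.6167 = 9.5/0.6167 = 15.405 cmH2O·s/L.
C = Vt/(Pplat − PEEP) = 542.7 / (23.0 − 9) = 542.7/14.0 = 38.764 mL/cmH2O.
τ = R × C = 15.405 × 0.03876 L/cmH2O = 0.5971 s.
t = −τ·ln(1 − 0.86) = −0.5971·ln(0.14) = 1.174 s.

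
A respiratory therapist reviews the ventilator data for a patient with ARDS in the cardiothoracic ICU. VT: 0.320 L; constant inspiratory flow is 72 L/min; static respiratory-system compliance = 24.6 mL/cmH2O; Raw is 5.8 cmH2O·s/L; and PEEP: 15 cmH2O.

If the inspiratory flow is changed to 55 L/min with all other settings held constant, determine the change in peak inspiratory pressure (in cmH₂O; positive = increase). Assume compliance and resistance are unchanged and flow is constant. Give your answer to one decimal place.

-1.6

Flow: 72 L/min ÷ 60 = 1.2 L/s.
New flow: 55 L/min ÷ 60 = 0.9167 L/s.
PIP = Vt/C + R·V̇ + PEEP (constant-flow equation of motion).
Only the resistive term changes: ΔPIP = R × ΔV̇ = 5.8 × (0.9167 − 1.2) = 5.8 × -0.2833 = -1.643 cmH2O.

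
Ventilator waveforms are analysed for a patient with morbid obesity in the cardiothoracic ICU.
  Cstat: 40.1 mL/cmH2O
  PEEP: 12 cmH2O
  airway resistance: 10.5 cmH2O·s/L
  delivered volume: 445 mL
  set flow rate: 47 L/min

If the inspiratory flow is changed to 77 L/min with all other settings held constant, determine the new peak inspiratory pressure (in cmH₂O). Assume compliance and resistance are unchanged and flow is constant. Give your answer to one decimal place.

Flow: 47 L/min ÷ 60 = 0.7833 L/s.
New flow: 77 L/min ÷ 60 = 1.2833 L/s.
PIP = Vt/C + R·V̇ + PEEP (constant-flow equation of motion).
Only the resistive term changes: ΔPIP = R × ΔV̇ = 10.5 × (1.2833 − 0.7833) = 10.5 × 0.5 = 5.25 cmH2O.
Original PIP = 445/40.1 + 10.5×0.7833 + 12 = 31.322 cmH2O; new PIP = 31.322 + (5.25) = 36.572 cmH2O.

36.6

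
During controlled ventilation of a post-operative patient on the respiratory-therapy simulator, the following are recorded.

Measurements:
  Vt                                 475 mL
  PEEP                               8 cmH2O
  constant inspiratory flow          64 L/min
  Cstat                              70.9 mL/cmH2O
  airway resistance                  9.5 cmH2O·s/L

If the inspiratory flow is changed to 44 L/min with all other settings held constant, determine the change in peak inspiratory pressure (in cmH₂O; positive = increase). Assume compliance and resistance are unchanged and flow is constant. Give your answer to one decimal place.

-3.2

Flow: 64 L/min ÷ 60 = 1.0667 L/s.
New flow: 44 L/min ÷ 60 = 0.7333 L/s.
PIP = Vt/C + R·V̇ + PEEP (constant-flow equation of motion).
Only the resistive term changes: ΔPIP = R × ΔV̇ = 9.5 × (0.7333 − 1.0667) = 9.5 × -0.3334 = -3.167 cmH2O.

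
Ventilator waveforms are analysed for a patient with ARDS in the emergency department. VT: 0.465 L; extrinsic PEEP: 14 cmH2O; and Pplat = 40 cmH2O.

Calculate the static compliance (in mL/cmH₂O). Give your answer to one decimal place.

17.9

Cstat = Vt / (Pplat − PEEP) = 465 / (40 − 14) = 465 / 26.0 = 17.885 mL/cmH2O.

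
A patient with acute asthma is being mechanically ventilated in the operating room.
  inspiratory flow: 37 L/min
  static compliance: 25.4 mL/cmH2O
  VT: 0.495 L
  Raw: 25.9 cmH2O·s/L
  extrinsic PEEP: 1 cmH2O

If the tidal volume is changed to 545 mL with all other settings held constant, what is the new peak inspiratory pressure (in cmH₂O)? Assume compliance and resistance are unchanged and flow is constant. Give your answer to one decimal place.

38.4

Flow: 37 L/min ÷ 60 = 0.6167 L/s.
PIP = Vt/C + R·V̇ + PEEP (constant-flow equation of motion).
Only the elastic term changes: ΔPIP = ΔVt / C = (545 − 495) / 25.4 = 1.969 cmH2O.
Original PIP = 495/25.4 + 25.9×0.6167 + 1 = 36.461 cmH2O; new PIP = 36.461 + (1.969) = 38.43 cmH2O.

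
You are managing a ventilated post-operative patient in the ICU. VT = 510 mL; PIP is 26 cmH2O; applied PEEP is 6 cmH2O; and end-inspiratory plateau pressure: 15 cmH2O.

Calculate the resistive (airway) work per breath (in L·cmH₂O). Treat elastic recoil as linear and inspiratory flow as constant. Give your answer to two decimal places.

With constant inspiratory flow the resistive pressure is constant at PIP − Pplat = 26 − 15 = 11.0 cmH2O, so resistive work = 11.0 × 0.510 = 5.61 L·cmH2O.

5.61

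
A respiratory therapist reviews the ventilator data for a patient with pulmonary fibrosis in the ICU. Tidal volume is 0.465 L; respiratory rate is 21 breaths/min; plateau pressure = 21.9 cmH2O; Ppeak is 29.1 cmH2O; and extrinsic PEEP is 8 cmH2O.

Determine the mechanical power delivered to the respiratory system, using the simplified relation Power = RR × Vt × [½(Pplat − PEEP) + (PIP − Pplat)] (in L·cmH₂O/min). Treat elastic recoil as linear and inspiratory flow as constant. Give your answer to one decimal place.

138.2

Per-breath work = Vt × [½(Pplat−PEEP) + (PIP−Pplat)] = 0.465 × [0.5×13.9 + 7.2] = 0.465 × 14.15 = 6.58 L·cmH2O.
Power = 21 × 6.58 = 138.18 L·cmH2O/min.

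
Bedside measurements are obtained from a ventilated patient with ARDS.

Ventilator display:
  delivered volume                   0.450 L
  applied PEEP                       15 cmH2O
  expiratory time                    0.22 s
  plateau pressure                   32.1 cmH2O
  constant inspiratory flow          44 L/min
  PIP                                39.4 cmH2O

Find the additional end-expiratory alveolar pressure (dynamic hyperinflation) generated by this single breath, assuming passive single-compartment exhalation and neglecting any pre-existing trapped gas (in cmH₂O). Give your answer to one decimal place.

7.4

Flow: 44 L/min ÷ 60 = 0.7333 L/s.
R = (PIP − Pplat)/V̇ = (39.4 − 32.1) / 0.7333 = 7.3/0.7333 = 9.955 cmH2O·s/L.
C = Vt/(Pplat − PEEP) = 450.0 / (32.1 − 15) = 450.0/17.1 = 26.316 mL/cmH2O.
τ = R × C = 9.955 × 0.02632 L/cmH2O = 0.262 s.
Fraction remaining = e^(−Te/τ) = e^(−0.22/0.262) = 0.4318; trapped volume = 450.0 × 0.4318 = 194.31 mL.
Additional alveolar pressure from trapping ≈ V_trapped / C = 194.31 / 26.316 = 7.384 cmH2O.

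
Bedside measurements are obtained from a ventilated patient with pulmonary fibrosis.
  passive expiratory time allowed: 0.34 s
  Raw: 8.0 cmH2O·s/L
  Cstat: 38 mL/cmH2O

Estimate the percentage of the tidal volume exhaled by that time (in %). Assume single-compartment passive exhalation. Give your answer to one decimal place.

τ = R × C = 8.0 × 38 mL/cmH2O = 8.0 × 0.038 L/cmH2O = 0.304 s.
Passive exhalation: V(t)/V₀ = e^(−t/τ) = e^(−0.34/0.304) = 0.3268.
Fraction exhaled = 1 − 0.3268 = 0.6732 → 67.32%.

67.3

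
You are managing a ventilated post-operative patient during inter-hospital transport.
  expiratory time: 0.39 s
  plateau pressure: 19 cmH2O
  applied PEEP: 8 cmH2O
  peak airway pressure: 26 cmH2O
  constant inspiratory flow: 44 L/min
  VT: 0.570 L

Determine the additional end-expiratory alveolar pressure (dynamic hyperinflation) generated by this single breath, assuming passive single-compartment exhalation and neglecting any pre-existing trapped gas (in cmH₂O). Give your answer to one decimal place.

5.0

Flow: 44 L/min ÷ 60 = 0.7333 L/s.
R = (PIP − Pplat)/V̇ = (26 − 19) / 0.7333 = 7.0/0.7333 = 9.546 cmH2O·s/L.
C = Vt/(Pplat − PEEP) = 570.0 / (19 − 8) = 570.0/11.0 = 51.818 mL/cmH2O.
τ = R × C = 9.546 × 0.05182 L/cmH2O = 0.4947 s.
Fraction remaining = e^(−Te/τ) = e^(−0.39/0.4947) = 0.4546; trapped volume = 570.0 × 0.4546 = 259.12 mL.
Additional alveolar pressure from trapping ≈ V_trapped / C = 259.12 / 51.818 = 5.001 cmH2O.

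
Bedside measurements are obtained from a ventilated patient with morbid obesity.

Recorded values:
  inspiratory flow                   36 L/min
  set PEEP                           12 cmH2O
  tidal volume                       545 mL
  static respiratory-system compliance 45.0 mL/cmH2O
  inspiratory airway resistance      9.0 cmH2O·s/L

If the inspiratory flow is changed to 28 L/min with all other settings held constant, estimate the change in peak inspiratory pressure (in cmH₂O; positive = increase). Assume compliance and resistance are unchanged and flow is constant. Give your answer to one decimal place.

Flow: 36 L/min ÷ 60 = 0.6 L/s.
New flow: 28 L/min ÷ 60 = 0.4667 L/s.
PIP = Vt/C + R·V̇ + PEEP (constant-flow equation of motion).
Only the resistive term changes: ΔPIP = R × ΔV̇ = 9.0 × (0.4667 − 0.6) = 9.0 × -0.1333 = -1.2 cmH2O.

-1.2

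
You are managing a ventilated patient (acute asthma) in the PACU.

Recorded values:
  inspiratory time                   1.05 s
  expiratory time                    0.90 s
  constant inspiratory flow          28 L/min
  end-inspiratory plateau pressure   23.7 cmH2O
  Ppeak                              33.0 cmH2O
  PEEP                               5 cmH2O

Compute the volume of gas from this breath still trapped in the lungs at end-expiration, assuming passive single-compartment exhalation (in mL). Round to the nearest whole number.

Flow: 28 L/min ÷ 60 = 0.4667 L/s.
Vt = flow × Ti = 0.4667 L/s × 1.05 s × 1000 mL/L = 490.04 mL.
R = (PIP − Pplat)/V̇ = (33.0 − 23.7) / 0.4667 = 9.3/0.4667 = 19.927 cmH2O·s/L.
C = Vt/(Pplat − PEEP) = 490.04 / (23.7 − 5) = 490.04/18.7 = 26.205 mL/cmH2O.
τ = R × C = 19.927 × 0.02621 L/cmH2O = 0.5223 s.
Fraction remaining = e^(−Te/τ) = e^(−0.90/0.5223) = 0.1785.
Trapped volume = 490.04 × 0.1785 = 87.472 mL.

87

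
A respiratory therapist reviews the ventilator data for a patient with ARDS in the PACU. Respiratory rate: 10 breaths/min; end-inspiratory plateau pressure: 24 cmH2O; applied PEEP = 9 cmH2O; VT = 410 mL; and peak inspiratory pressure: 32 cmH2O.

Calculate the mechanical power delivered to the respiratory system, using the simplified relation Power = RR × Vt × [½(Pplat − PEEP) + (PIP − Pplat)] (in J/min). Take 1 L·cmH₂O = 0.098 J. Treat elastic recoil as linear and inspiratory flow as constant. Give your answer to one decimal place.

6.2

Per-breath work = Vt × [½(Pplat−PEEP) + (PIP−Pplat)] = 0.410 × [0.5×15.0 + 8.0] = 0.410 × 15.5 = 6.355 L·cmH2O.
Power = 10 × 6.355 = 63.55 L·cmH2O/min.
× 0.098 J/(L·cmH2O) → 6.228 J/min.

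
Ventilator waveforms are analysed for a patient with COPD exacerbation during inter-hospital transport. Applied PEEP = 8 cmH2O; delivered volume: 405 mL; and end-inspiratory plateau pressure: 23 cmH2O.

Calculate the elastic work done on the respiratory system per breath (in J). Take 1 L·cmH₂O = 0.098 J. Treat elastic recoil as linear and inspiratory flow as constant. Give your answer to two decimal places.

Elastic work ≈ ½ × (Pplat − PEEP) × Vt = 0.5 × (23 − 8) × 0.405 L = 0.5 × 15.0 × 0.405 = 3.038 L·cmH2O.
× 0.098 J/(L·cmH2O) → 0.2977 J.

0.30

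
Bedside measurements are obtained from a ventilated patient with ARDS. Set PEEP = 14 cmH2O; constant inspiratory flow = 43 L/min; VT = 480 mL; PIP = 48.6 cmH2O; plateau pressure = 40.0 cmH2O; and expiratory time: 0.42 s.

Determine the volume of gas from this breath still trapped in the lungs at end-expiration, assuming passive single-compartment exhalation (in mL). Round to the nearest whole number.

72

Flow: 43 L/min ÷ 60 = 0.7167 L/s.
R = (PIP − Pplat)/V̇ = (48.6 − 40.0) / 0.7167 = 8.6/0.7167 = 11.999 cmH2O·s/L.
C = Vt/(Pplat − PEEP) = 480.0 / (40.0 − 14) = 480.0/26.0 = 18.462 mL/cmH2O.
τ = R × C = 11.999 × 0.01846 L/cmH2O = 0.2215 s.
Fraction remaining = e^(−Te/τ) = e^(−0.42/0.2215) = 0.1501.
Trapped volume = 480.0 × 0.1501 = 72.048 mL.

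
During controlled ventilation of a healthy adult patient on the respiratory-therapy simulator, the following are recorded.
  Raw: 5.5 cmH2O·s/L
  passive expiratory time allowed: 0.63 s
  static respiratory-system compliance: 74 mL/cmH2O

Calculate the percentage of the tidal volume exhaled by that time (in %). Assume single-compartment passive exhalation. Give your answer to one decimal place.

78.7

τ = R × C = 5.5 × 74 mL/cmH2O = 5.5 × 0.074 L/cmH2O = 0.407 s.
Passive exhalation: V(t)/V₀ = e^(−t/τ) = e^(−0.63/0.407) = 0.2127.
Fraction exhaled = 1 − 0.2127 = 0.7873 → 78.73%.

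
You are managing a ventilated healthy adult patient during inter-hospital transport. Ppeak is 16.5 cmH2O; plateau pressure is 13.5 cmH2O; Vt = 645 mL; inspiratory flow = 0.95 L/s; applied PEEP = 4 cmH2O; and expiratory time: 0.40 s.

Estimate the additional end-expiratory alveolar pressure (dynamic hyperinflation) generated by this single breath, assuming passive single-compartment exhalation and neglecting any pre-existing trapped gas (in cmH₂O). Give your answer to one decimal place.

R = (PIP − Pplat)/V̇ = (16.5 − 13.5) / 0.95 = 3.0/0.95 = 3.158 cmH2O·s/L.
C = Vt/(Pplat − PEEP) = 645.0 / (13.5 − 4) = 645.0/9.5 = 67.895 mL/cmH2O.
τ = R × C = 3.158 × 0.0679 L/cmH2O = 0.2144 s.
Fraction remaining = e^(−Te/τ) = e^(−0.40/0.2144) = 0.1548; trapped volume = 645.0 × 0.1548 = 99.846 mL.
Additional alveolar pressure from trapping ≈ V_trapped / C = 99.846 / 67.895 = 1.471 cmH2O.

1.5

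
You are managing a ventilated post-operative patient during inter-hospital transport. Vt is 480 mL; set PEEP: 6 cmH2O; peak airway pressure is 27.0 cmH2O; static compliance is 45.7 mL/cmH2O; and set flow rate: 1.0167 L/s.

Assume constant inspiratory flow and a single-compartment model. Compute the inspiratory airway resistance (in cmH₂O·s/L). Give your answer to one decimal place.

10.3

Equation of motion (constant flow): PIP = Vt/C + R·V̇ + PEEP.
R·V̇ = PIP − Vt/C − PEEP = 27.0 − 480/45.7 − 6 = 27.0 − 10.503 − 6 = 10.497 cmH2O.
R = 10.497 / 1.0167 = 10.325 cmH2O·s/L.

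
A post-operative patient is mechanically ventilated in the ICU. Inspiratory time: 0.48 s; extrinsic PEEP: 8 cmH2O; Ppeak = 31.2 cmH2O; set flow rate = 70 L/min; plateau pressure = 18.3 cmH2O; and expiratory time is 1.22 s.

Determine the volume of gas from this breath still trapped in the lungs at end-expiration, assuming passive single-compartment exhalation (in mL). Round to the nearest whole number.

74

Flow: 70 L/min ÷ 60 = 1.1667 L/s.
Vt = flow × Ti = 1.1667 L/s × 0.48 s × 1000 mL/L = 560.02 mL.
R = (PIP − Pplat)/V̇ = (31.2 − 18.3) / 1.1667 = 12.9/1.1667 = 11.057 cmH2O·s/L.
C = Vt/(Pplat − PEEP) = 560.02 / (18.3 − 8) = 560.02/10.3 = 54.371 mL/cmH2O.
τ = R × C = 11.057 × 0.05437 L/cmH2O = 0.6012 s.
Fraction remaining = e^(−Te/τ) = e^(−1.22/0.6012) = 0.1314.
Trapped volume = 560.02 × 0.1314 = 73.587 mL.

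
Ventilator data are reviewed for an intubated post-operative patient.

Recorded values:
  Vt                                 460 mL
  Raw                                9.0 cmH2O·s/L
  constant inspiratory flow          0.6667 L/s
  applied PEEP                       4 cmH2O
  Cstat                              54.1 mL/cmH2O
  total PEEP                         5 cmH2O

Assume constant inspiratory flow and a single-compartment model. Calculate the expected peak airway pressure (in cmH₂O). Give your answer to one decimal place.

Total PEEP = 5 cmH2O (set 4 + intrinsic 1); this is the baseline alveolar pressure.
Equation of motion (constant flow): PIP = Vt/C + R·V̇ + PEEP.
PIP = 460/54.1 + 9.0×0.6667 + 5 = 8.503 + 6.0 + 5 = 19.503 cmH2O.

19.5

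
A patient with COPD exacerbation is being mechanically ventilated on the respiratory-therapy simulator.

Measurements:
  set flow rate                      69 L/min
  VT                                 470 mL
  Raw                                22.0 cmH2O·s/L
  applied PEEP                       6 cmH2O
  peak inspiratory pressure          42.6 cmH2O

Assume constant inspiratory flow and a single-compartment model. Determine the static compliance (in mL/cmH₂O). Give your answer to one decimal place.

41.6

Flow: 69 L/min ÷ 60 = 1.15 L/s.
Equation of motion (constant flow): PIP = Vt/C + R·V̇ + PEEP.
Vt/C = PIP − R·V̇ − PEEP = 42.6 − 22.0×1.15 − 6 = 42.6 − 25.3 − 6 = 11.3 cmH2O.
C = Vt / 11.3 = 470 / 11.3 = 41.593 mL/cmH2O.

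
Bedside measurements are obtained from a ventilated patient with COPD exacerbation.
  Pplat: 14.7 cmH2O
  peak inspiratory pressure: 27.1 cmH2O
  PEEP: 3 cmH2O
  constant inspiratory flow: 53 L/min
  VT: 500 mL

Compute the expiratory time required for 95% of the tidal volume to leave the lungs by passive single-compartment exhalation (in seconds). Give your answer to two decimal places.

1.80

Flow: 53 L/min ÷ 60 = 0.8833 L/s.
R = (PIP − Pplat)/V̇ = (27.1 − 14.7) / 0.8833 = 12.4/0.8833 = 14.038 cmH2O·s/L.
C = Vt/(Pplat − PEEP) = 500.0 / (14.7 − 3) = 500.0/11.7 = 42.735 mL/cmH2O.
τ = R × C = 14.038 × 0.04274 L/cmH2O = 0.6 s.
t = −τ·ln(1 − 0.95) = −0.6·ln(0.05) = 1.797 s.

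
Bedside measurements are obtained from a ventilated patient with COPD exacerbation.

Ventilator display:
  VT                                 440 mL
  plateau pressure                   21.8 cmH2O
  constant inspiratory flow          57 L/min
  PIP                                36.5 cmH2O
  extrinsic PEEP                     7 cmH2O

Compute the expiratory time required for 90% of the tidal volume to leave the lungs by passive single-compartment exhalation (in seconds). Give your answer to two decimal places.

Flow: 57 L/min ÷ 60 = 0.95 L/s.
R = (PIP − Pplat)/V̇ = (36.5 − 21.8) / 0.95 = 14.7/0.95 = 15.474 cmH2O·s/L.
C = Vt/(Pplat − PEEP) = 440.0 / (21.8 − 7) = 440.0/14.8 = 29.73 mL/cmH2O.
τ = R × C = 15.474 × 0.02973 L/cmH2O = 0.46 s.
t = −τ·ln(1 − 0.90) = −0.46·ln(0.1) = 1.059 s.

1.06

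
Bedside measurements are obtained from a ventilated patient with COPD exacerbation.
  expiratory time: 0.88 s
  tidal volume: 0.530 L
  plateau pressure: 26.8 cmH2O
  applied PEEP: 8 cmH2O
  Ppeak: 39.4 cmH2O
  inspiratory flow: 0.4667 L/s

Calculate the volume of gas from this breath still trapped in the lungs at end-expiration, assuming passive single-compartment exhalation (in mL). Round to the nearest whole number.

R = (PIP − Pplat)/V̇ = (39.4 − 26.8) / 0.4667 = 12.6/0.4667 = 26.998 cmH2O·s/L.
C = Vt/(Pplat − PEEP) = 530.0 / (26.8 − 8) = 530.0/18.8 = 28.191 mL/cmH2O.
τ = R × C = 26.998 × 0.02819 L/cmH2O = 0.7611 s.
Fraction remaining = e^(−Te/τ) = e^(−0.88/0.7611) = 0.3147.
Trapped volume = 530.0 × 0.3147 = 166.79 mL.

167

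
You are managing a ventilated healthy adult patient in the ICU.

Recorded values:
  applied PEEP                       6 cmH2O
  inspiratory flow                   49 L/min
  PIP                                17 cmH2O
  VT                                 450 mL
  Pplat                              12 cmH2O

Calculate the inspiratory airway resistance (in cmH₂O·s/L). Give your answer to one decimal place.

Flow: 49 L/min ÷ 60 = 0.8167 L/s.
Raw = (PIP − Pplat) / flow = (17 − 12) / 0.8167 = 5.0 / 0.8167 = 6.122 cmH2O·s/L.

6.1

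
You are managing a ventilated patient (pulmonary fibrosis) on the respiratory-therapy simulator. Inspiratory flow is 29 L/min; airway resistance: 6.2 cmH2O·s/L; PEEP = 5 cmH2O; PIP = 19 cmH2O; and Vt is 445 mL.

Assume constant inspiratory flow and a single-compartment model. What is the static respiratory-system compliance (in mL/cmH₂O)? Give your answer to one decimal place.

40.4

Flow: 29 L/min ÷ 60 = 0.4833 L/s.
Equation of motion (constant flow): PIP = Vt/C + R·V̇ + PEEP.
Vt/C = PIP − R·V̇ − PEEP = 19 − 6.2×0.4833 − 5 = 19 − 2.996 − 5 = 11.004 cmH2O.
C = Vt / 11.004 = 445 / 11.004 = 40.44 mL/cmH2O.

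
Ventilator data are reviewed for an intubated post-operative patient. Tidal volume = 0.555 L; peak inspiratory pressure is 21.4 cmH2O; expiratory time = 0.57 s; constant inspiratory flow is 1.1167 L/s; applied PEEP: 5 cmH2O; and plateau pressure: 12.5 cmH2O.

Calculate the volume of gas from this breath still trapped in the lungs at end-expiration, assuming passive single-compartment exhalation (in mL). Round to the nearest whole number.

R = (PIP − Pplat)/V̇ = (21.4 − 12.5) / 1.1167 = 8.9/1.1167 = 7.97 cmH2O·s/L.
C = Vt/(Pplat − PEEP) = 555.0 / (12.5 − 5) = 555.0/7.5 = 74.0 mL/cmH2O.
τ = R × C = 7.97 × 0.074 L/cmH2O = 0.5898 s.
Fraction remaining = e^(−Te/τ) = e^(−0.57/0.5898) = 0.3804.
Trapped volume = 555.0 × 0.3804 = 211.12 mL.

211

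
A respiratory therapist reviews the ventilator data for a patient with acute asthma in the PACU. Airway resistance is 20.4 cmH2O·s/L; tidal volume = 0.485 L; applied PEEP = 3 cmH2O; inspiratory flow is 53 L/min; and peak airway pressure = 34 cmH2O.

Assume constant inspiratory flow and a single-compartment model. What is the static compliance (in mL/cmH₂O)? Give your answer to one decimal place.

Flow: 53 L/min ÷ 60 = 0.8833 L/s.
Equation of motion (constant flow): PIP = Vt/C + R·V̇ + PEEP.
Vt/C = PIP − R·V̇ − PEEP = 34 − 20.4×0.8833 − 3 = 34 − 18.019 − 3 = 12.981 cmH2O.
C = Vt / 12.981 = 485 / 12.981 = 37.362 mL/cmH2O.

37.4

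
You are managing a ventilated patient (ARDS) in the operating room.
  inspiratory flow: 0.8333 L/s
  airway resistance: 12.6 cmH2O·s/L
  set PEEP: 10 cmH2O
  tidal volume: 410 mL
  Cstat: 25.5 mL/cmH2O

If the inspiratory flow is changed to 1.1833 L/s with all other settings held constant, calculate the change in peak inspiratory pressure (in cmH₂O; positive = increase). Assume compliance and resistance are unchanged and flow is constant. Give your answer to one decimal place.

PIP = Vt/C + R·V̇ + PEEP (constant-flow equation of motion).
Only the resistive term changes: ΔPIP = R × ΔV̇ = 12.6 × (1.1833 − 0.8333) = 12.6 × 0.35 = 4.41 cmH2O.

4.4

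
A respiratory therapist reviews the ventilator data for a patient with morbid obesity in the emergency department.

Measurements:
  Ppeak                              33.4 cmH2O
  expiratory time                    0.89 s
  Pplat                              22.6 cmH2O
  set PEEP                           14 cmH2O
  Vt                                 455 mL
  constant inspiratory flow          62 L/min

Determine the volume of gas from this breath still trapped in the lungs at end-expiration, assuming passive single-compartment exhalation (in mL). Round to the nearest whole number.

Flow: 62 L/min ÷ 60 = 1.0333 L/s.
R = (PIP − Pplat)/V̇ = (33.4 − 22.6) / 1.0333 = 10.8/1.0333 = 10.452 cmH2O·s/L.
C = Vt/(Pplat − PEEP) = 455.0 / (22.6 − 14) = 455.0/8.6 = 52.907 mL/cmH2O.
τ = R × C = 10.452 × 0.05291 L/cmH2O = 0.553 s.
Fraction remaining = e^(−Te/τ) = e^(−0.89/0.553) = 0.2.
Trapped volume = 455.0 × 0.2 = 91.0 mL.

91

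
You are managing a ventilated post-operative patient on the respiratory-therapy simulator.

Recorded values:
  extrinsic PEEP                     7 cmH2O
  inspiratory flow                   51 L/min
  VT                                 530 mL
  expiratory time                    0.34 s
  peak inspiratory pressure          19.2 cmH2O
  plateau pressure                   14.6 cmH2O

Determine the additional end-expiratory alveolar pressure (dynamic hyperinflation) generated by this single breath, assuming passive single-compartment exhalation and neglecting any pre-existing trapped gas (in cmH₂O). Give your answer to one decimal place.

Flow: 51 L/min ÷ 60 = 0.85 L/s.
R = (PIP − Pplat)/V̇ = (19.2 − 14.6) / 0.85 = 4.6/0.85 = 5.412 cmH2O·s/L.
C = Vt/(Pplat − PEEP) = 530.0 / (14.6 − 7) = 530.0/7.6 = 69.737 mL/cmH2O.
τ = R × C = 5.412 × 0.06974 L/cmH2O = 0.3774 s.
Fraction remaining = e^(−Te/τ) = e^(−0.34/0.3774) = 0.4062; trapped volume = 530.0 × 0.4062 = 215.29 mL.
Additional alveolar pressure from trapping ≈ V_trapped / C = 215.29 / 69.737 = 3.087 cmH2O.

3.1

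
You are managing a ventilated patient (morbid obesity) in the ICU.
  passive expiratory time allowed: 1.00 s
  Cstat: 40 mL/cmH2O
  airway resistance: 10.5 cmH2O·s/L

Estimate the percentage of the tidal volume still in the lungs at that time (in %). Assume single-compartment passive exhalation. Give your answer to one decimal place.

τ = R × C = 10.5 × 40 mL/cmH2O = 10.5 × 0.040 L/cmH2O = 0.42 s.
Passive exhalation: V(t)/V₀ = e^(−t/τ) = e^(−1.00/0.42) = 0.09246.
Fraction remaining = 0.09246 → 9.246%.

9.2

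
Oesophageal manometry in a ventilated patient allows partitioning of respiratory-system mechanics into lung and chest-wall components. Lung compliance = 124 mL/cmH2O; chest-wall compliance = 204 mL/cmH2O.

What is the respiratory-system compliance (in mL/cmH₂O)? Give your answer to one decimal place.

Lung and chest wall are elastances in series: 1/Crs = 1/CL + 1/Ccw.
1/Crs = 1/124 + 1/204 = 0.01297.
Crs = 77.101 mL/cmH2O.

77.1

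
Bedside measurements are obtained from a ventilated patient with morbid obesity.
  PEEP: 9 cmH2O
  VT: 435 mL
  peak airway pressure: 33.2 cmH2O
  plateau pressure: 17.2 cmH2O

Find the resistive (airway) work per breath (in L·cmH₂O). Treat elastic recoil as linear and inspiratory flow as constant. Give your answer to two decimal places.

6.96

With constant inspiratory flow the resistive pressure is constant at PIP − Pplat = 33.2 − 17.2 = 16.0 cmH2O, so resistive work = 16.0 × 0.435 = 6.96 L·cmH2O.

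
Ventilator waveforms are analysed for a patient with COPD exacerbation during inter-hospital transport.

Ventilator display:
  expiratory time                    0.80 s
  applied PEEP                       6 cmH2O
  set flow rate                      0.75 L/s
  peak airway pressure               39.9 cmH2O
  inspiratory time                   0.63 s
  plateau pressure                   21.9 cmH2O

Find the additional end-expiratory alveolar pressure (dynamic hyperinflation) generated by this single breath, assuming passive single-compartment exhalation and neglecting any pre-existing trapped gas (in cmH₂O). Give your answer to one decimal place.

5.2

Vt = flow × Ti = 0.75 L/s × 0.63 s × 1000 mL/L = 472.5 mL.
R = (PIP − Pplat)/V̇ = (39.9 − 21.9) / 0.75 = 18.0/0.75 = 24.0 cmH2O·s/L.
C = Vt/(Pplat − PEEP) = 472.5 / (21.9 − 6) = 472.5/15.9 = 29.717 mL/cmH2O.
τ = R × C = 24.0 × 0.02972 L/cmH2O = 0.7133 s.
Fraction remaining = e^(−Te/τ) = e^(−0.80/0.7133) = 0.3258; trapped volume = 472.5 × 0.3258 = 153.94 mL.
Additional alveolar pressure from trapping ≈ V_trapped / C = 153.94 / 29.717 = 5.18 cmH2O.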